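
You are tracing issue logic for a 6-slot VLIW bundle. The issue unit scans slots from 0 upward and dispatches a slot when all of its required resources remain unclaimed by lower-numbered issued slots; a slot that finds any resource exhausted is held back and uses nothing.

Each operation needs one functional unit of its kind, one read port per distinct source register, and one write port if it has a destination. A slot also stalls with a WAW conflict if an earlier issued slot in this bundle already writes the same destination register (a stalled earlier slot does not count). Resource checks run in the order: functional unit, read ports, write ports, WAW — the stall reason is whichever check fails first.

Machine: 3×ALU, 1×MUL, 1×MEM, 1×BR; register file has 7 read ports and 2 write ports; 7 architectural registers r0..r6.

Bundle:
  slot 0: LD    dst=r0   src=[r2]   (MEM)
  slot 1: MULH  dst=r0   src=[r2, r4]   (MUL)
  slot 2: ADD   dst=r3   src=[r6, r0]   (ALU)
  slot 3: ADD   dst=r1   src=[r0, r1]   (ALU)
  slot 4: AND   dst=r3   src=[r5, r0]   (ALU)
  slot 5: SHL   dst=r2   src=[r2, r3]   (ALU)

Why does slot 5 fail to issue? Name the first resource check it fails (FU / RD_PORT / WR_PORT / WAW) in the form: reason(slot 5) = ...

reason(slot 5) = WR_PORT

slot 0 (MEM): ISSUE — free A3,Mu1,Ld0,B1 rp6 wp1
slot 1 (MUL): stall WAW — free A3,Mu1,Ld0,B1 rp6 wp1
slot 2 (ALU): ISSUE — free A2,Mu1,Ld0,B1 rp4 wp0
slot 3 (ALU): stall WR_PORT — free A2,Mu1,Ld0,B1 rp4 wp0
slot 4 (ALU): stall WR_PORT — free A2,Mu1,Ld0,B1 rp4 wp0
slot 5 (ALU): stall WR_PORT — free A2,Mu1,Ld0,B1 rp4 wp0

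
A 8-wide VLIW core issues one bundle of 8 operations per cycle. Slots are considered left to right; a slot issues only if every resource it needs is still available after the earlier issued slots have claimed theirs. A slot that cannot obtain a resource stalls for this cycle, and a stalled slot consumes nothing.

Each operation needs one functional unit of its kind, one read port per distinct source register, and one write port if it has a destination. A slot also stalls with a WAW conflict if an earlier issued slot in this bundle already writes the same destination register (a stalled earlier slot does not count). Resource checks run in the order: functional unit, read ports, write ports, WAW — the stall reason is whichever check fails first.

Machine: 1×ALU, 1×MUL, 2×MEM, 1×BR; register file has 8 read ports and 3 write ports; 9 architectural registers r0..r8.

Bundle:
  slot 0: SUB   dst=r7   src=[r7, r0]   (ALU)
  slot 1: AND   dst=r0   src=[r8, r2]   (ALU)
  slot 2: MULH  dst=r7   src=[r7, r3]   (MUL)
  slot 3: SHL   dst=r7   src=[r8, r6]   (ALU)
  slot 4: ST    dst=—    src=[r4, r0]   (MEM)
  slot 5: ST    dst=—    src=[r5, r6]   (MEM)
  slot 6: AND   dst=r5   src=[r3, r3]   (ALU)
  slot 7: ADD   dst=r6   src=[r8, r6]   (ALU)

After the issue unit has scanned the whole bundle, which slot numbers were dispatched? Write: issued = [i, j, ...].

issued = [0, 4, 5]

(0) want 1×ALU +2rd +1wr — yes → AL0|MU1|ME2|BR1|rd6|wr2
(1) want 1×ALU +2rd +1wr — FU → AL0|MU1|ME2|BR1|rd6|wr2
(2) want 1×MUL +2rd +1wr — WAW → AL0|MU1|ME2|BR1|rd6|wr2
(3) want 1×ALU +2rd +1wr — FU → AL0|MU1|ME2|BR1|rd6|wr2
(4) want 1×MEM +2rd +0wr — yes → AL0|MU1|ME1|BR1|rd4|wr2
(5) want 1×MEM +2rd +0wr — yes → AL0|MU1|ME0|BR1|rd2|wr2
(6) want 1×ALU +1rd +1wr — FU → AL0|MU1|ME0|BR1|rd2|wr2
(7) want 1×ALU +2rd +1wr — FU → AL0|MU1|ME0|BR1|rd2|wr2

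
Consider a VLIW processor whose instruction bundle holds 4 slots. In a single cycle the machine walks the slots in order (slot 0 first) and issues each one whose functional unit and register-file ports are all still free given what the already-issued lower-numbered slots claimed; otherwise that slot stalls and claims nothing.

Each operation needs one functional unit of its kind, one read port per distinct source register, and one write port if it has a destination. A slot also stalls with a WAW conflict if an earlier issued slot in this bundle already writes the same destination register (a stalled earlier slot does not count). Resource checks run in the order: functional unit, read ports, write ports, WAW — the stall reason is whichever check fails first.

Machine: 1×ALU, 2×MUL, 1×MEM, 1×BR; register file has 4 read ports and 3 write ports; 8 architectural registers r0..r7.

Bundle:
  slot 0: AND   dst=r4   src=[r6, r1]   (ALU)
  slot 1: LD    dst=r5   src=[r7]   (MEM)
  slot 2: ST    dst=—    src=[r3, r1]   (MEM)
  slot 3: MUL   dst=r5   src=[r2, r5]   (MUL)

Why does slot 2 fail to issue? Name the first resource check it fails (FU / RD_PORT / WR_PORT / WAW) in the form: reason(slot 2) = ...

(0) want 1×ALU +2rd +1wr — yes → AL0|MU2|ME1|BR1|rd2|wr2
(1) want 1×MEM +1rd +1wr — yes → AL0|MU2|ME0|BR1|rd1|wr1
(2) want 1×MEM +2rd +0wr — FU → AL0|MU2|ME0|BR1|rd1|wr1
(3) want 1×MUL +2rd +1wr — RD_PORT → AL0|MU2|ME0|BR1|rd1|wr1

reason(slot 2) = FU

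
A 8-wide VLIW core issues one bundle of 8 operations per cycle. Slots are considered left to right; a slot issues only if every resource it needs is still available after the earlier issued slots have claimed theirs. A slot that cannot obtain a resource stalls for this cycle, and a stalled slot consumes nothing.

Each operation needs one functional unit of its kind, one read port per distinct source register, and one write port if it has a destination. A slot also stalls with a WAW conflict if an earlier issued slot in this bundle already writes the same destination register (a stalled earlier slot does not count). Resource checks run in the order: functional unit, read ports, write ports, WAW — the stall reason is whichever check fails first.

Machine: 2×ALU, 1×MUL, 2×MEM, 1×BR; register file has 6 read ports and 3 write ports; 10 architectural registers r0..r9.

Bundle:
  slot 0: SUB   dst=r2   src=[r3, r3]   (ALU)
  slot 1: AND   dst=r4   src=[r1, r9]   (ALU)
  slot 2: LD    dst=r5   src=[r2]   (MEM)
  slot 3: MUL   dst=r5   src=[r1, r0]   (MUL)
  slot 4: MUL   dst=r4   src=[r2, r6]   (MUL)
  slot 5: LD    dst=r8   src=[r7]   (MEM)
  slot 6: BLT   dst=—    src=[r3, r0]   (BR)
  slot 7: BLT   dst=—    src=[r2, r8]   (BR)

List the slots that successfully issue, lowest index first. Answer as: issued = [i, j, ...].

issued = [0, 1, 2, 6]

  0. ALU→r2 ⇒ go  {1A/1Mu/2Ld/1B | 5r 2w}
  1. ALU→r4 ⇒ go  {0A/1Mu/2Ld/1B | 3r 1w}
  2. MEM→r5 ⇒ go  {0A/1Mu/1Ld/1B | 2r 0w}
  3. MUL→r5 ⇒ no(WR_PORT)  {0A/1Mu/1Ld/1B | 2r 0w}
  4. MUL→r4 ⇒ no(WR_PORT)  {0A/1Mu/1Ld/1B | 2r 0w}
  5. MEM→r8 ⇒ no(WR_PORT)  {0A/1Mu/1Ld/1B | 2r 0w}
  6. BR ⇒ go  {0A/1Mu/1Ld/0B | 0r 0w}
  7. BR ⇒ no(FU)  {0A/1Mu/1Ld/0B | 0r 0w}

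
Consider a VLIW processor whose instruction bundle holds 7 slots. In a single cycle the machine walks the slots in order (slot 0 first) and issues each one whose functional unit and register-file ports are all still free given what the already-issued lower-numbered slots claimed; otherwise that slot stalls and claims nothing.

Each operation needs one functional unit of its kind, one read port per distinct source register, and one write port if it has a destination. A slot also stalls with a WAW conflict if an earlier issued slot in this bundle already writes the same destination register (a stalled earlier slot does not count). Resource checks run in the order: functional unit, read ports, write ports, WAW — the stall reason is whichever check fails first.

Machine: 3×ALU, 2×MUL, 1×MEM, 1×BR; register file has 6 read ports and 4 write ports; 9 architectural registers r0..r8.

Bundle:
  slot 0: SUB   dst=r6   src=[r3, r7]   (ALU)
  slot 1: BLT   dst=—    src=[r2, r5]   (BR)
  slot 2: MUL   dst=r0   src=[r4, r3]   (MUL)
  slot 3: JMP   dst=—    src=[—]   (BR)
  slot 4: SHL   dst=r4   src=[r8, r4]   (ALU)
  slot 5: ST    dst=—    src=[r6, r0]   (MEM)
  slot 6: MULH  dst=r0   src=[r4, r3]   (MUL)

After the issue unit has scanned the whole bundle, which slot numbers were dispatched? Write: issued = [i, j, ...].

issued = [0, 1, 2]

slot 0 (ALU): ISSUE — free A2,Mu2,Ld1,B1 rp4 wp3
slot 1 (BR): ISSUE — free A2,Mu2,Ld1,B0 rp2 wp3
slot 2 (MUL): ISSUE — free A2,Mu1,Ld1,B0 rp0 wp2
slot 3 (BR): stall FU — free A2,Mu1,Ld1,B0 rp0 wp2
slot 4 (ALU): stall RD_PORT — free A2,Mu1,Ld1,B0 rp0 wp2
slot 5 (MEM): stall RD_PORT — free A2,Mu1,Ld1,B0 rp0 wp2
slot 6 (MUL): stall RD_PORT — free A2,Mu1,Ld1,B0 rp0 wp2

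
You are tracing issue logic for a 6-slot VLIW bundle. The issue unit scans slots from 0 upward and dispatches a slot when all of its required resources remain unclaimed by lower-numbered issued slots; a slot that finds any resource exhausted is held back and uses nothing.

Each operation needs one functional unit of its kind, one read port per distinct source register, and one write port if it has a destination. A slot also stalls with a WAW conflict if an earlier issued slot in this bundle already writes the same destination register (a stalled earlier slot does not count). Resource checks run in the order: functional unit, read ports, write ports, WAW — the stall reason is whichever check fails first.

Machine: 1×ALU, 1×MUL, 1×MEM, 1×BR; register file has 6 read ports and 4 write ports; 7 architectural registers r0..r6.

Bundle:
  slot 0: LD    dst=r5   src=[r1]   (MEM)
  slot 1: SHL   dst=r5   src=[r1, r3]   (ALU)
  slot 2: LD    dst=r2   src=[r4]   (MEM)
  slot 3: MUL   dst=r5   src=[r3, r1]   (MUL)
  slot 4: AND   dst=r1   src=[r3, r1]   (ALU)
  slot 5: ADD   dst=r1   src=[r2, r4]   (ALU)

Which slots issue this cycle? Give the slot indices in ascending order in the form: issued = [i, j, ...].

issued = [0, 4]

[0] MEM needs rd=1 wr=1: ok; after: ALU=1 MUL=1 MEM=0 BR=1, R=5, W=3
[1] ALU needs rd=2 wr=1: WAW; after: ALU=1 MUL=1 MEM=0 BR=1, R=5, W=3
[2] MEM needs rd=1 wr=1: FU; after: ALU=1 MUL=1 MEM=0 BR=1, R=5, W=3
[3] MUL needs rd=2 wr=1: WAW; after: ALU=1 MUL=1 MEM=0 BR=1, R=5, W=3
[4] ALU needs rd=2 wr=1: ok; after: ALU=0 MUL=1 MEM=0 BR=1, R=3, W=2
[5] ALU needs rd=2 wr=1: FU; after: ALU=0 MUL=1 MEM=0 BR=1, R=3, W=2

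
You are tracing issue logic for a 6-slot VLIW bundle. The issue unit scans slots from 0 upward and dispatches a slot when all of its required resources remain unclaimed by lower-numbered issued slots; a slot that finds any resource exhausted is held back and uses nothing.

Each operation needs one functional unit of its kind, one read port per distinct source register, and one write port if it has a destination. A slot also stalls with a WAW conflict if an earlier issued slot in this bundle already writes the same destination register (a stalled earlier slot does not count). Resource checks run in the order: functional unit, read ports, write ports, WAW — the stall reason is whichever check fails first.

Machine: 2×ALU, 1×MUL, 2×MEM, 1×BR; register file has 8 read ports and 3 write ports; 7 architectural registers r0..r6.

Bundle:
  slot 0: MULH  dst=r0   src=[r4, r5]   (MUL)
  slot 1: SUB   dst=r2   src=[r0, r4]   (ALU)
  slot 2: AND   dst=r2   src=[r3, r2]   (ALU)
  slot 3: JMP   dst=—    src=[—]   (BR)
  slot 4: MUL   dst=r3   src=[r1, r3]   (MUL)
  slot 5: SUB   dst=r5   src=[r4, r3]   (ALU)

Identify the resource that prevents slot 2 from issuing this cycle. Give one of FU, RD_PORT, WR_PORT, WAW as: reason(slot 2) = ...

[0] MUL needs rd=2 wr=1: ok; after: ALU=2 MUL=0 MEM=2 BR=1, R=6, W=2
[1] ALU needs rd=2 wr=1: ok; after: ALU=1 MUL=0 MEM=2 BR=1, R=4, W=1
[2] ALU needs rd=2 wr=1: WAW; after: ALU=1 MUL=0 MEM=2 BR=1, R=4, W=1
[3] BR needs rd=0 wr=0: ok; after: ALU=1 MUL=0 MEM=2 BR=0, R=4, W=1
[4] MUL needs rd=2 wr=1: FU; after: ALU=1 MUL=0 MEM=2 BR=0, R=4, W=1
[5] ALU needs rd=2 wr=1: ok; after: ALU=0 MUL=0 MEM=2 BR=0, R=2, W=0

reason(slot 2) = WAW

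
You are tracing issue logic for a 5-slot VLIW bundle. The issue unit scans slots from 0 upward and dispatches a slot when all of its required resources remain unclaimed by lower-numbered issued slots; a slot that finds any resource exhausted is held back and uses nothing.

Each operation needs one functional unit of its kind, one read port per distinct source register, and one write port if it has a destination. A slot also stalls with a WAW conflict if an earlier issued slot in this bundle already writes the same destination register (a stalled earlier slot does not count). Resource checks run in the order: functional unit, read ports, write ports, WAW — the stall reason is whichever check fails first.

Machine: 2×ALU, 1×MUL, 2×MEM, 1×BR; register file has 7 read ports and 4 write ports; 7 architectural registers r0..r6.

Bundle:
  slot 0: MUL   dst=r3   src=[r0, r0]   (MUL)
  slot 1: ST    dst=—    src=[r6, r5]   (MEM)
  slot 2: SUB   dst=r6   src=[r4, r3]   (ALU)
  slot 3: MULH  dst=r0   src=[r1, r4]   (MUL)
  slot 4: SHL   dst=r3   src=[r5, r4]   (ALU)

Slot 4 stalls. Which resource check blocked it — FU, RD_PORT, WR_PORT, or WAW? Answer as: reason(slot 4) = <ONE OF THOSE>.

reason(slot 4) = WAW

(0) want 1×MUL +1rd +1wr — yes → AL2|MU0|ME2|BR1|rd6|wr3
(1) want 1×MEM +2rd +0wr — yes → AL2|MU0|ME1|BR1|rd4|wr3
(2) want 1×ALU +2rd +1wr — yes → AL1|MU0|ME1|BR1|rd2|wr2
(3) want 1×MUL +2rd +1wr — FU → AL1|MU0|ME1|BR1|rd2|wr2
(4) want 1×ALU +2rd +1wr — WAW → AL1|MU0|ME1|BR1|rd2|wr2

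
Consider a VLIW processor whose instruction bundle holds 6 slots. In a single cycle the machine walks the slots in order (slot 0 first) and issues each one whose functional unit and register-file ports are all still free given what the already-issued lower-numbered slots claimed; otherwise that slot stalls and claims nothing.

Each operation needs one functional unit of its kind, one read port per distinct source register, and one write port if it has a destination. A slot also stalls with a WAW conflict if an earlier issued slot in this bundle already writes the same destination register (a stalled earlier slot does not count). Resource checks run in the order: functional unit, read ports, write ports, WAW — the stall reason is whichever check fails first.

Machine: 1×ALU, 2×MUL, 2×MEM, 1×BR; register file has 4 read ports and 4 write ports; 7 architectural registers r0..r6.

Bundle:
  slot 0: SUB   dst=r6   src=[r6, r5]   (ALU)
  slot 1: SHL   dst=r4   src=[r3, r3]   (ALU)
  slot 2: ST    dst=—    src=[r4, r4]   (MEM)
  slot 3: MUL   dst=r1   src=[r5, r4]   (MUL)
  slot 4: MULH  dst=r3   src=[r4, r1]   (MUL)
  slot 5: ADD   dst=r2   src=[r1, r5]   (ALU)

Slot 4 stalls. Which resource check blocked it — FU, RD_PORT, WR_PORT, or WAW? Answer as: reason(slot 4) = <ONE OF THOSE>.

(0) want 1×ALU +2rd +1wr — yes → AL0|MU2|ME2|BR1|rd2|wr3
(1) want 1×ALU +1rd +1wr — FU → AL0|MU2|ME2|BR1|rd2|wr3
(2) want 1×MEM +1rd +0wr — yes → AL0|MU2|ME1|BR1|rd1|wr3
(3) want 1×MUL +2rd +1wr — RD_PORT → AL0|MU2|ME1|BR1|rd1|wr3
(4) want 1×MUL +2rd +1wr — RD_PORT → AL0|MU2|ME1|BR1|rd1|wr3
(5) want 1×ALU +2rd +1wr — FU → AL0|MU2|ME1|BR1|rd1|wr3

reason(slot 4) = RD_PORT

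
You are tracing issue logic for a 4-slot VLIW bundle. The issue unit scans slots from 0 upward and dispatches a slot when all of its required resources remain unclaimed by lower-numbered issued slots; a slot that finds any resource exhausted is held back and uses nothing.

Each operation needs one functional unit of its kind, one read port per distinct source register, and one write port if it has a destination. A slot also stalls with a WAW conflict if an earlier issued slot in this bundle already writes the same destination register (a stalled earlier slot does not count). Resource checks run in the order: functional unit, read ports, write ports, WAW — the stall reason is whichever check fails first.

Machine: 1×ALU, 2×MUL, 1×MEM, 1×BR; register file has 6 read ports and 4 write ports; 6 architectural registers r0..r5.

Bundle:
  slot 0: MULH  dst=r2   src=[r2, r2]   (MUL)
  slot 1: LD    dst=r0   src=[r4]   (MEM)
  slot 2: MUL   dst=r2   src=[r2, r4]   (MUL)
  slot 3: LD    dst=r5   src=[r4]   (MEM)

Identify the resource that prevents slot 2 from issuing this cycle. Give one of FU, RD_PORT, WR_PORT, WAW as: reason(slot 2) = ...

  0. MUL→r2 ⇒ go  {1A/1Mu/1Ld/1B | 5r 3w}
  1. MEM→r0 ⇒ go  {1A/1Mu/0Ld/1B | 4r 2w}
  2. MUL→r2 ⇒ no(WAW)  {1A/1Mu/0Ld/1B | 4r 2w}
  3. MEM→r5 ⇒ no(FU)  {1A/1Mu/0Ld/1B | 4r 2w}

reason(slot 2) = WAW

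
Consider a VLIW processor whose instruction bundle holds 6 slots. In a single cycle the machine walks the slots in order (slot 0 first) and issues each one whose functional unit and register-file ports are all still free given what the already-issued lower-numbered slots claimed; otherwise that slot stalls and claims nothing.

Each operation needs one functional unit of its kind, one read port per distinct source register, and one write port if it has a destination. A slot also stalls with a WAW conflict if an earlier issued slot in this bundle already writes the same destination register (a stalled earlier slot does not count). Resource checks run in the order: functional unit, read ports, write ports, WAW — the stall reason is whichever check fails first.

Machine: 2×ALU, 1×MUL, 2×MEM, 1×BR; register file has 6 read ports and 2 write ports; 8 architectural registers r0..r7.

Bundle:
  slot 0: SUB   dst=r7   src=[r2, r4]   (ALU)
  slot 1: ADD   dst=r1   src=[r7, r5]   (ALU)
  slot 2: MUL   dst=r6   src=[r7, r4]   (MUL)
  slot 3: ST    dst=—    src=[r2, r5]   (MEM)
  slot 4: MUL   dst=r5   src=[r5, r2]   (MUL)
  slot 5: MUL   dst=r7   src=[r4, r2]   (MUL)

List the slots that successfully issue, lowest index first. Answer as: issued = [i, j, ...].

(0) want 1×ALU +2rd +1wr — yes → AL1|MU1|ME2|BR1|rd4|wr1
(1) want 1×ALU +2rd +1wr — yes → AL0|MU1|ME2|BR1|rd2|wr0
(2) want 1×MUL +2rd +1wr — WR_PORT → AL0|MU1|ME2|BR1|rd2|wr0
(3) want 1×MEM +2rd +0wr — yes → AL0|MU1|ME1|BR1|rd0|wr0
(4) want 1×MUL +2rd +1wr — RD_PORT → AL0|MU1|ME1|BR1|rd0|wr0
(5) want 1×MUL +2rd +1wr — RD_PORT → AL0|MU1|ME1|BR1|rd0|wr0

issued = [0, 1, 3]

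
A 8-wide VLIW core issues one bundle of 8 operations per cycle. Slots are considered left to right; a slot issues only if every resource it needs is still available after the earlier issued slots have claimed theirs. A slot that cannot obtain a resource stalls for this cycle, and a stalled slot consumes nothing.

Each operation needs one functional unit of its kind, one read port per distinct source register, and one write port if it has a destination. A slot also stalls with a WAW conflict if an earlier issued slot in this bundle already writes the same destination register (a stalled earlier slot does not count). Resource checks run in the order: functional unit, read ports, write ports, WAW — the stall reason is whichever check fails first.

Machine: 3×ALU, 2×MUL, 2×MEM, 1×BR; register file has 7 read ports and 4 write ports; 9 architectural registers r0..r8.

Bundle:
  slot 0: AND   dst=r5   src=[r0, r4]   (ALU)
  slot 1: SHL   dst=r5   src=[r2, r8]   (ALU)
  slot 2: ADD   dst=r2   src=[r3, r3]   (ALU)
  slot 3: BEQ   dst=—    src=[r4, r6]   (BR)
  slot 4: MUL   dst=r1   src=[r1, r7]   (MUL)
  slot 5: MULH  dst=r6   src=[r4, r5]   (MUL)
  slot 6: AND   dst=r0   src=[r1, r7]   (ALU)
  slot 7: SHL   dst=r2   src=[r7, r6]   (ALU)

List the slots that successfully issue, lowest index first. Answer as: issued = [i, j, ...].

(0) want 1×ALU +2rd +1wr — yes → AL2|MU2|ME2|BR1|rd5|wr3
(1) want 1×ALU +2rd +1wr — WAW → AL2|MU2|ME2|BR1|rd5|wr3
(2) want 1×ALU +1rd +1wr — yes → AL1|MU2|ME2|BR1|rd4|wr2
(3) want 1×BR +2rd +0wr — yes → AL1|MU2|ME2|BR0|rd2|wr2
(4) want 1×MUL +2rd +1wr — yes → AL1|MU1|ME2|BR0|rd0|wr1
(5) want 1×MUL +2rd +1wr — RD_PORT → AL1|MU1|ME2|BR0|rd0|wr1
(6) want 1×ALU +2rd +1wr — RD_PORT → AL1|MU1|ME2|BR0|rd0|wr1
(7) want 1×ALU +2rd +1wr — RD_PORT → AL1|MU1|ME2|BR0|rd0|wr1

issued = [0, 2, 3, 4]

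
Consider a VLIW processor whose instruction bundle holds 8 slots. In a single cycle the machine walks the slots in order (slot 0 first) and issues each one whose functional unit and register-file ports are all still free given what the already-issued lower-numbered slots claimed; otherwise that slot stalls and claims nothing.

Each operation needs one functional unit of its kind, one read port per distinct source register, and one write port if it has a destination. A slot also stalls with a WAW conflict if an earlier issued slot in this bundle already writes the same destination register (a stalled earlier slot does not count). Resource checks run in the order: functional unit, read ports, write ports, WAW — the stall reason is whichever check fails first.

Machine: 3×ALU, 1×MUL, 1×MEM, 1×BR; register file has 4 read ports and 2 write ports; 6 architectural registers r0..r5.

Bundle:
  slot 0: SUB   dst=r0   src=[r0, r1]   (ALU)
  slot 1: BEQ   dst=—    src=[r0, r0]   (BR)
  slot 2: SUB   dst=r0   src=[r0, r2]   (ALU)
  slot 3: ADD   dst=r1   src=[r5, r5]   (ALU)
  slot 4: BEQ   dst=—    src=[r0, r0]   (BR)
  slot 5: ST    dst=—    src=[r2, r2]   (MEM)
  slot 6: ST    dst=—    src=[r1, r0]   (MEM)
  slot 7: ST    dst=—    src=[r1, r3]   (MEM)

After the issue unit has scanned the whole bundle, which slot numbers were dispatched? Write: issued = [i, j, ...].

  0. ALU→r0 ⇒ go  {2A/1Mu/1Ld/1B | 2r 1w}
  1. BR ⇒ go  {2A/1Mu/1Ld/0B | 1r 1w}
  2. ALU→r0 ⇒ no(RD_PORT)  {2A/1Mu/1Ld/0B | 1r 1w}
  3. ALU→r1 ⇒ go  {1A/1Mu/1Ld/0B | 0r 0w}
  4. BR ⇒ no(FU)  {1A/1Mu/1Ld/0B | 0r 0w}
  5. MEM ⇒ no(RD_PORT)  {1A/1Mu/1Ld/0B | 0r 0w}
  6. MEM ⇒ no(RD_PORT)  {1A/1Mu/1Ld/0B | 0r 0w}
  7. MEM ⇒ no(RD_PORT)  {1A/1Mu/1Ld/0B | 0r 0w}

issued = [0, 1, 3]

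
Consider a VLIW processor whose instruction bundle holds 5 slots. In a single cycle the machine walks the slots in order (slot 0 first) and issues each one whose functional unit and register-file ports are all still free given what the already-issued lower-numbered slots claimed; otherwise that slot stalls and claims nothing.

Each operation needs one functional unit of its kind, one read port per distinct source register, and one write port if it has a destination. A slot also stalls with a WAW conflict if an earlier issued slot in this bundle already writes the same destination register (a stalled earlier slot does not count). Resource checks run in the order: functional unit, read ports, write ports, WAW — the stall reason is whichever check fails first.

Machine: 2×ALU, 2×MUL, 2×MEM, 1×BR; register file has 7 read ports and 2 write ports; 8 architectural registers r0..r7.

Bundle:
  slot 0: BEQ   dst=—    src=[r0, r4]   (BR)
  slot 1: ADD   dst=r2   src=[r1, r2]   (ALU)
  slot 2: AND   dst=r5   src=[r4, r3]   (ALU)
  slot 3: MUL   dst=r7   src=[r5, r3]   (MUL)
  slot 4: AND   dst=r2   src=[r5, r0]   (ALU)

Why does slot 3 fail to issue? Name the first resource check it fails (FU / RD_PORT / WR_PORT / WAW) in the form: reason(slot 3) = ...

reason(slot 3) = RD_PORT

  0. BR ⇒ go  {2A/2Mu/2Ld/0B | 5r 2w}
  1. ALU→r2 ⇒ go  {1A/2Mu/2Ld/0B | 3r 1w}
  2. ALU→r5 ⇒ go  {0A/2Mu/2Ld/0B | 1r 0w}
  3. MUL→r7 ⇒ no(RD_PORT)  {0A/2Mu/2Ld/0B | 1r 0w}
  4. ALU→r2 ⇒ no(FU)  {0A/2Mu/2Ld/0B | 1r 0w}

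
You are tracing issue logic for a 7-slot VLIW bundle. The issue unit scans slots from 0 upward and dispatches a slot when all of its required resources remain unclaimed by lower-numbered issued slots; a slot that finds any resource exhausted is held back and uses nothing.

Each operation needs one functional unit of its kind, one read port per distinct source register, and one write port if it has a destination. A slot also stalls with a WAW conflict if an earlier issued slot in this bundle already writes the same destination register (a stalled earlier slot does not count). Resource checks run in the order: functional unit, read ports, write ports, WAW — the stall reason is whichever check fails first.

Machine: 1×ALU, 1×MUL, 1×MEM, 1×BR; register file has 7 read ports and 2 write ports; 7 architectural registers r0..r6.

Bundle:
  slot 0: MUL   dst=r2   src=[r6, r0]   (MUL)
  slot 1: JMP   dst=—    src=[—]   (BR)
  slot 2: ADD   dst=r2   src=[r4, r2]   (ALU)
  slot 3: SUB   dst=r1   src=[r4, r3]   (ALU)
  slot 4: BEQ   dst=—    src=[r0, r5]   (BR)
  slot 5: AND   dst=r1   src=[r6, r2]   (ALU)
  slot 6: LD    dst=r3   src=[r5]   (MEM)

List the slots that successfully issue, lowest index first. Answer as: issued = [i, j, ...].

#0 MUL src=r6,r0 dispatched  <A:1 Mu:0 Ld:1 B:1 rd:5 wr:1>
#1 BR src=- dispatched  <A:1 Mu:0 Ld:1 B:0 rd:5 wr:1>
#2 ALU src=r4,r2 held:WAW  <A:1 Mu:0 Ld:1 B:0 rd:5 wr:1>
#3 ALU src=r4,r3 dispatched  <A:0 Mu:0 Ld:1 B:0 rd:3 wr:0>
#4 BR src=r0,r5 held:FU  <A:0 Mu:0 Ld:1 B:0 rd:3 wr:0>
#5 ALU src=r6,r2 held:FU  <A:0 Mu:0 Ld:1 B:0 rd:3 wr:0>
#6 MEM src=r5 held:WR_PORT  <A:0 Mu:0 Ld:1 B:0 rd:3 wr:0>

issued = [0, 1, 3]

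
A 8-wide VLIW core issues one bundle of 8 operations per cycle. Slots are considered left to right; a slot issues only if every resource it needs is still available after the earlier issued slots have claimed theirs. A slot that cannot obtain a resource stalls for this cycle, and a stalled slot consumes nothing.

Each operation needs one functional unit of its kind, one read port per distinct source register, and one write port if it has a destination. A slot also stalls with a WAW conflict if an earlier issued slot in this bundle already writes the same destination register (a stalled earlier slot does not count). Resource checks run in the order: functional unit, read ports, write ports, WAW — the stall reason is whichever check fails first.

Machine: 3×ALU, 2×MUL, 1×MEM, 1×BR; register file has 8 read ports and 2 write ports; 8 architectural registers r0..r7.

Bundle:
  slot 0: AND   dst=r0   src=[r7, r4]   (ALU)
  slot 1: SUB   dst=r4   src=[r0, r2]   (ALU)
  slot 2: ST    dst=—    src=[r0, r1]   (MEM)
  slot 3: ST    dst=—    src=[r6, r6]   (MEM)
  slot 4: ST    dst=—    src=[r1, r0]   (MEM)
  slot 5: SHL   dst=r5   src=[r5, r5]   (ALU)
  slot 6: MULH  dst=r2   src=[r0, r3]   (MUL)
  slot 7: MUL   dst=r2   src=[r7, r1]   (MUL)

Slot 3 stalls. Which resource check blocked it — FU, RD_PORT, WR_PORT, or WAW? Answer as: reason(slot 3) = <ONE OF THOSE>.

slot 0 (ALU): ISSUE — free A2,Mu2,Ld1,B1 rp6 wp1
slot 1 (ALU): ISSUE — free A1,Mu2,Ld1,B1 rp4 wp0
slot 2 (MEM): ISSUE — free A1,Mu2,Ld0,B1 rp2 wp0
slot 3 (MEM): stall FU — free A1,Mu2,Ld0,B1 rp2 wp0
slot 4 (MEM): stall FU — free A1,Mu2,Ld0,B1 rp2 wp0
slot 5 (ALU): stall WR_PORT — free A1,Mu2,Ld0,B1 rp2 wp0
slot 6 (MUL): stall WR_PORT — free A1,Mu2,Ld0,B1 rp2 wp0
slot 7 (MUL): stall WR_PORT — free A1,Mu2,Ld0,B1 rp2 wp0

reason(slot 3) = FU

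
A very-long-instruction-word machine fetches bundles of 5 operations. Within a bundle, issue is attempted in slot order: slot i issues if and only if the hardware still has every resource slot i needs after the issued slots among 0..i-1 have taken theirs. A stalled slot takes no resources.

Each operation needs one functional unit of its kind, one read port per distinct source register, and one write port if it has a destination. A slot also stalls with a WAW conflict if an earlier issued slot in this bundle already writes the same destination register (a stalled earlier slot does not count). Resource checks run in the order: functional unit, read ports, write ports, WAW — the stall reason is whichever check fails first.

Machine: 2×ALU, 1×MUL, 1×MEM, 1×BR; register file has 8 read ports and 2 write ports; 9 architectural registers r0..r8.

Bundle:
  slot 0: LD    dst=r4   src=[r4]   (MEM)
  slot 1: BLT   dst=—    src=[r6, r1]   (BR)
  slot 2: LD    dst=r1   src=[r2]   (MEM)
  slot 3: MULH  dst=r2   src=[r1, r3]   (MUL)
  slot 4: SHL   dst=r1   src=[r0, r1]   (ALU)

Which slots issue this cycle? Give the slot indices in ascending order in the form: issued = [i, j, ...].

issued = [0, 1, 3]

[0] MEM needs rd=1 wr=1: ok; after: ALU=2 MUL=1 MEM=0 BR=1, R=7, W=1
[1] BR needs rd=2 wr=0: ok; after: ALU=2 MUL=1 MEM=0 BR=0, R=5, W=1
[2] MEM needs rd=1 wr=1: FU; after: ALU=2 MUL=1 MEM=0 BR=0, R=5, W=1
[3] MUL needs rd=2 wr=1: ok; after: ALU=2 MUL=0 MEM=0 BR=0, R=3, W=0
[4] ALU needs rd=2 wr=1: WR_PORT; after: ALU=2 MUL=0 MEM=0 BR=0, R=3, W=0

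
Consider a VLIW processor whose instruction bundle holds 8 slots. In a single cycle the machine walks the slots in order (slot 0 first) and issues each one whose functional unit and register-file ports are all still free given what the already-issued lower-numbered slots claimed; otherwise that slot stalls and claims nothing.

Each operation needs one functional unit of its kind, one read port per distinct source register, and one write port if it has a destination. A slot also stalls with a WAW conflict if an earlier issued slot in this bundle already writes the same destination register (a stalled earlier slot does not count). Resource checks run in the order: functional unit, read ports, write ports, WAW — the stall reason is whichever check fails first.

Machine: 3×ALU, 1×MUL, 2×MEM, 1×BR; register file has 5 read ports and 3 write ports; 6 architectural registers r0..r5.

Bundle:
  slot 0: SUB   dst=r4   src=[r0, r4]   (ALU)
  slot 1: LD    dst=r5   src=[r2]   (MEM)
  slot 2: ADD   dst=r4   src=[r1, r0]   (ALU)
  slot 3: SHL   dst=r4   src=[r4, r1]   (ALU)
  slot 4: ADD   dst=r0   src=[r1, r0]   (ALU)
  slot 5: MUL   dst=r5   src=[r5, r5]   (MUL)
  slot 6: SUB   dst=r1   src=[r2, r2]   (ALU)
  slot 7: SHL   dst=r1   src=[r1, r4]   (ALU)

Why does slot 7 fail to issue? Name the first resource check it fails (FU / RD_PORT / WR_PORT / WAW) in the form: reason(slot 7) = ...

  0. ALU→r4 ⇒ go  {2A/1Mu/2Ld/1B | 3r 2w}
  1. MEM→r5 ⇒ go  {2A/1Mu/1Ld/1B | 2r 1w}
  2. ALU→r4 ⇒ no(WAW)  {2A/1Mu/1Ld/1B | 2r 1w}
  3. ALU→r4 ⇒ no(WAW)  {2A/1Mu/1Ld/1B | 2r 1w}
  4. ALU→r0 ⇒ go  {1A/1Mu/1Ld/1B | 0r 0w}
  5. MUL→r5 ⇒ no(RD_PORT)  {1A/1Mu/1Ld/1B | 0r 0w}
  6. ALU→r1 ⇒ no(RD_PORT)  {1A/1Mu/1Ld/1B | 0r 0w}
  7. ALU→r1 ⇒ no(RD_PORT)  {1A/1Mu/1Ld/1B | 0r 0w}

reason(slot 7) = RD_PORT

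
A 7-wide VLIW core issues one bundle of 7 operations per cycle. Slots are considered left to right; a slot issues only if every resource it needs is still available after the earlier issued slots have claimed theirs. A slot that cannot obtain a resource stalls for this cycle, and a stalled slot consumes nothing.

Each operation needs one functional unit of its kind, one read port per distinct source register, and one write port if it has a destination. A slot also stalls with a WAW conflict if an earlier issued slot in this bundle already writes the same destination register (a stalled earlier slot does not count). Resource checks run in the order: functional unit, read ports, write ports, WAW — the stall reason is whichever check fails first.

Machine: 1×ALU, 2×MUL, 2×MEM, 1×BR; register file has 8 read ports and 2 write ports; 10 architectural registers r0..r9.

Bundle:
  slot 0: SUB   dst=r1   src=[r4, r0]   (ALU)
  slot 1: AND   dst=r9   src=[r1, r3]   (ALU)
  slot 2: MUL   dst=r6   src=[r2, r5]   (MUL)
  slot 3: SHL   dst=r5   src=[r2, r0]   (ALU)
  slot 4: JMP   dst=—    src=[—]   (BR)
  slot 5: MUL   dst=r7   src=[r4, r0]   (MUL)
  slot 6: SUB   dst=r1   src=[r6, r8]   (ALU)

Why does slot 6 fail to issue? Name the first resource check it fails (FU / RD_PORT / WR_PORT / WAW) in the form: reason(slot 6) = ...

reason(slot 6) = FU

#0 ALU src=r4,r0 dispatched  <A:0 Mu:2 Ld:2 B:1 rd:6 wr:1>
#1 ALU src=r1,r3 held:FU  <A:0 Mu:2 Ld:2 B:1 rd:6 wr:1>
#2 MUL src=r2,r5 dispatched  <A:0 Mu:1 Ld:2 B:1 rd:4 wr:0>
#3 ALU src=r2,r0 held:FU  <A:0 Mu:1 Ld:2 B:1 rd:4 wr:0>
#4 BR src=- dispatched  <A:0 Mu:1 Ld:2 B:0 rd:4 wr:0>
#5 MUL src=r4,r0 held:WR_PORT  <A:0 Mu:1 Ld:2 B:0 rd:4 wr:0>
#6 ALU src=r6,r8 held:FU  <A:0 Mu:1 Ld:2 B:0 rd:4 wr:0>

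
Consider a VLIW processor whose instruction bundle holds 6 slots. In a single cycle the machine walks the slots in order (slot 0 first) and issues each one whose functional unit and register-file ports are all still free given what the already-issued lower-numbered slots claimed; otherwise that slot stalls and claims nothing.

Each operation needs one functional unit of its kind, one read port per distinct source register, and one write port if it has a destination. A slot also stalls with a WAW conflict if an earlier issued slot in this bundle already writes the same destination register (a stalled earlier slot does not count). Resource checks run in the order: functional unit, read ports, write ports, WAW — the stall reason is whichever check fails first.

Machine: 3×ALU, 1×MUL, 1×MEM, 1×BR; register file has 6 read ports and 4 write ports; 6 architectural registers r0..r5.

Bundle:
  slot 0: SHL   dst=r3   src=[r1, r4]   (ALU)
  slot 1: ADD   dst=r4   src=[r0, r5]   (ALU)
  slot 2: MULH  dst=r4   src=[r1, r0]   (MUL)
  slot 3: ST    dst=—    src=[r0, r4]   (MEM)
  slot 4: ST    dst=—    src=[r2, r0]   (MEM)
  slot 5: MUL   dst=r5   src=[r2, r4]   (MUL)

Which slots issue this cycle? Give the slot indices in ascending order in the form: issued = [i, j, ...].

issued = [0, 1, 3]

(0) want 1×ALU +2rd +1wr — yes → AL2|MU1|ME1|BR1|rd4|wr3
(1) want 1×ALU +2rd +1wr — yes → AL1|MU1|ME1|BR1|rd2|wr2
(2) want 1×MUL +2rd +1wr — WAW → AL1|MU1|ME1|BR1|rd2|wr2
(3) want 1×MEM +2rd +0wr — yes → AL1|MU1|ME0|BR1|rd0|wr2
(4) want 1×MEM +2rd +0wr — FU → AL1|MU1|ME0|BR1|rd0|wr2
(5) want 1×MUL +2rd +1wr — RD_PORT → AL1|MU1|ME0|BR1|rd0|wr2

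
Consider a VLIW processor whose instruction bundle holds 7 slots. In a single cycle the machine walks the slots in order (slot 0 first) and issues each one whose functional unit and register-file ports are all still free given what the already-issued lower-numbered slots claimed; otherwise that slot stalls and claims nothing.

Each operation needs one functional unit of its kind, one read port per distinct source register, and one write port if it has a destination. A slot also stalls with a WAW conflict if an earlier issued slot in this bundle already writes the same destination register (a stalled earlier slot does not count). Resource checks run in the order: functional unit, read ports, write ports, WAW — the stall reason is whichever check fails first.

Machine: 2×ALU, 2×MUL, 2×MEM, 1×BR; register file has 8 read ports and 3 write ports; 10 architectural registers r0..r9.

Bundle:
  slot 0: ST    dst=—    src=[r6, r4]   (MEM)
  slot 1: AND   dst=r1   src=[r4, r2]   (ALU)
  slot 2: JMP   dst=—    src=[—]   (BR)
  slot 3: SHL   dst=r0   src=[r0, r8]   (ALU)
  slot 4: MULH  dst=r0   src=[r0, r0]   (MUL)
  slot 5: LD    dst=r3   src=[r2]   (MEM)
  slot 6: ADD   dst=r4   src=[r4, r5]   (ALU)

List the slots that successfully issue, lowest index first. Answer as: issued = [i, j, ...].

(0) want 1×MEM +2rd +0wr — yes → AL2|MU2|ME1|BR1|rd6|wr3
(1) want 1×ALU +2rd +1wr — yes → AL1|MU2|ME1|BR1|rd4|wr2
(2) want 1×BR +0rd +0wr — yes → AL1|MU2|ME1|BR0|rd4|wr2
(3) want 1×ALU +2rd +1wr — yes → AL0|MU2|ME1|BR0|rd2|wr1
(4) want 1×MUL +1rd +1wr — WAW → AL0|MU2|ME1|BR0|rd2|wr1
(5) want 1×MEM +1rd +1wr — yes → AL0|MU2|ME0|BR0|rd1|wr0
(6) want 1×ALU +2rd +1wr — FU → AL0|MU2|ME0|BR0|rd1|wr0

issued = [0, 1, 2, 3, 5]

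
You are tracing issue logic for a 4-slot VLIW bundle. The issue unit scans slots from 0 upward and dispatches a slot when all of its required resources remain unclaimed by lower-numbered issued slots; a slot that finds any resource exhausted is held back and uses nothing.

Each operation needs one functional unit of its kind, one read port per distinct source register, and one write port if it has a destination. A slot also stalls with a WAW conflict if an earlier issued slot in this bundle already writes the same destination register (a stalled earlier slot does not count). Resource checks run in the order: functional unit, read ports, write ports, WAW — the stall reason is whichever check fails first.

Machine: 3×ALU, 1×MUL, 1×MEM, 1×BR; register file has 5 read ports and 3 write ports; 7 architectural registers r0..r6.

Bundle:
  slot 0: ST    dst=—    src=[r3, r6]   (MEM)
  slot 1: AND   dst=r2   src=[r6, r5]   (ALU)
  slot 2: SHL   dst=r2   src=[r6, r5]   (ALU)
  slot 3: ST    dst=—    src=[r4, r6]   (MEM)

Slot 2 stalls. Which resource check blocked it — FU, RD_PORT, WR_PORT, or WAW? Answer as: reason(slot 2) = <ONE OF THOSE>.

slot 0 (MEM): ISSUE — free A3,Mu1,Ld0,B1 rp3 wp3
slot 1 (ALU): ISSUE — free A2,Mu1,Ld0,B1 rp1 wp2
slot 2 (ALU): stall RD_PORT — free A2,Mu1,Ld0,B1 rp1 wp2
slot 3 (MEM): stall FU — free A2,Mu1,Ld0,B1 rp1 wp2

reason(slot 2) = RD_PORT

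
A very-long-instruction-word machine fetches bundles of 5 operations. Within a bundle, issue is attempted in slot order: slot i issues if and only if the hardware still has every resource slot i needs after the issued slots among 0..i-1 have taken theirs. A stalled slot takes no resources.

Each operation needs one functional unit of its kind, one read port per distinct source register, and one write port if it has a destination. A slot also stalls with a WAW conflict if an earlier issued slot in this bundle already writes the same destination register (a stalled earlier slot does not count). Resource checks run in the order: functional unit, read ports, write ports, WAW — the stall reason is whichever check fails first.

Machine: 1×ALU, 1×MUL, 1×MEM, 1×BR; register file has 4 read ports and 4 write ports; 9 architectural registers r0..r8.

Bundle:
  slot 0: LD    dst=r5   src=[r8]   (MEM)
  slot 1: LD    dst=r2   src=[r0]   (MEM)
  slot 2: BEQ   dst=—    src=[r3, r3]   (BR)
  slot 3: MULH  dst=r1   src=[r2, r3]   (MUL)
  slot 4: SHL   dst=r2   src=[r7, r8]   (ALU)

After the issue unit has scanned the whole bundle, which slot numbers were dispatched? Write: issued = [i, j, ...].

issued = [0, 2, 3]

slot 0 (MEM): ISSUE — free A1,Mu1,Ld0,B1 rp3 wp3
slot 1 (MEM): stall FU — free A1,Mu1,Ld0,B1 rp3 wp3
slot 2 (BR): ISSUE — free A1,Mu1,Ld0,B0 rp2 wp3
slot 3 (MUL): ISSUE — free A1,Mu0,Ld0,B0 rp0 wp2
slot 4 (ALU): stall RD_PORT — free A1,Mu0,Ld0,B0 rp0 wp2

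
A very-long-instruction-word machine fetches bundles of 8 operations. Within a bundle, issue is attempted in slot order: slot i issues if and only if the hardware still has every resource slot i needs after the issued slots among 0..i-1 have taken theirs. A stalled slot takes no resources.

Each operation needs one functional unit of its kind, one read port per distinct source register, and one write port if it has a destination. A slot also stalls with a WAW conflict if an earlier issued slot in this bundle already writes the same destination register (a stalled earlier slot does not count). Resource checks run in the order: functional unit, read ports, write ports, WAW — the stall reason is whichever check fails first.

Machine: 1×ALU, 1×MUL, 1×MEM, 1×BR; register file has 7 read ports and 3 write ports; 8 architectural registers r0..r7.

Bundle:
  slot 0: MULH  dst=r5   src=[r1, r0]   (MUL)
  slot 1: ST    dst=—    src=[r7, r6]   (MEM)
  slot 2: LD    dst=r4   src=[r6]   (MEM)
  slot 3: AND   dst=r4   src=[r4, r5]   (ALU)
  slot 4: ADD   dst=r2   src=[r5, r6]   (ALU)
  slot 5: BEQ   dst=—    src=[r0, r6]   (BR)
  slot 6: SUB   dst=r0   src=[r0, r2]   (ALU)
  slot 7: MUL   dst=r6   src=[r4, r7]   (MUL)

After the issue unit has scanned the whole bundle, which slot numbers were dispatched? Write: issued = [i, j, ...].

issued = [0, 1, 3]

[0] MUL needs rd=2 wr=1: ok; after: ALU=1 MUL=0 MEM=1 BR=1, R=5, W=2
[1] MEM needs rd=2 wr=0: ok; after: ALU=1 MUL=0 MEM=0 BR=1, R=3, W=2
[2] MEM needs rd=1 wr=1: FU; after: ALU=1 MUL=0 MEM=0 BR=1, R=3, W=2
[3] ALU needs rd=2 wr=1: ok; after: ALU=0 MUL=0 MEM=0 BR=1, R=1, W=1
[4] ALU needs rd=2 wr=1: FU; after: ALU=0 MUL=0 MEM=0 BR=1, R=1, W=1
[5] BR needs rd=2 wr=0: RD_PORT; after: ALU=0 MUL=0 MEM=0 BR=1, R=1, W=1
[6] ALU needs rd=2 wr=1: FU; after: ALU=0 MUL=0 MEM=0 BR=1, R=1, W=1
[7] MUL needs rd=2 wr=1: FU; after: ALU=0 MUL=0 MEM=0 BR=1, R=1, W=1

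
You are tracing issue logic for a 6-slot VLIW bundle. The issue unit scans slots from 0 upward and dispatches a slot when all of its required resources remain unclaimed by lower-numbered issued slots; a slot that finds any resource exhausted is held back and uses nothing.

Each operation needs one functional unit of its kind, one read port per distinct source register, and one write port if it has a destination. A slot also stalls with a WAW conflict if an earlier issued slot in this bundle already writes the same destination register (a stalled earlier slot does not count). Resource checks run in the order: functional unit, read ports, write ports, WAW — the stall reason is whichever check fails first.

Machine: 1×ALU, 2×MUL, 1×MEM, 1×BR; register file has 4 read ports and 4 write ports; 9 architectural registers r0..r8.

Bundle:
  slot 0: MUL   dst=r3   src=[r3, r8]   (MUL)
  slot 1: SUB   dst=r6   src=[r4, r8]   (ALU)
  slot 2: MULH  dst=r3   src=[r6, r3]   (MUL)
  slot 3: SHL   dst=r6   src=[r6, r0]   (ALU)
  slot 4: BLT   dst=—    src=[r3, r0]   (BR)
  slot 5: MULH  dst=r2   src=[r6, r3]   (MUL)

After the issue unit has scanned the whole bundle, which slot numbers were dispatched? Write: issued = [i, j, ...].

issued = [0, 1]

  0. MUL→r3 ⇒ go  {1A/1Mu/1Ld/1B | 2r 3w}
  1. ALU→r6 ⇒ go  {0A/1Mu/1Ld/1B | 0r 2w}
  2. MUL→r3 ⇒ no(RD_PORT)  {0A/1Mu/1Ld/1B | 0r 2w}
  3. ALU→r6 ⇒ no(FU)  {0A/1Mu/1Ld/1B | 0r 2w}
  4. BR ⇒ no(RD_PORT)  {0A/1Mu/1Ld/1B | 0r 2w}
  5. MUL→r2 ⇒ no(RD_PORT)  {0A/1Mu/1Ld/1B | 0r 2w}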